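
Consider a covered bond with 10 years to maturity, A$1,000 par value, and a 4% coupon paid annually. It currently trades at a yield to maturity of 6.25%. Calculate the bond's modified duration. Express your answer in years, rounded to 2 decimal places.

7.78 years

Periodic yield y = 0.0625. First find Macaulay duration:
  t   CF        PV=CF/(1+0.0625)^t    t·PV
  1        40.00        37.6471        37.6471
  2        40.00        35.4325        70.8651
  3        40.00        33.3483       100.0448
  4        40.00        31.3866       125.5464
  5        40.00        29.5403       147.7016
  6        40.00        27.8027       166.8160
  7        40.00        26.1672       183.1705
  8        40.00        24.6280       197.0237
  9        40.00        23.1793       208.6133
  10    1,040.00       567.2101     5,672.1010
  Σ                    836.3420     6,909.5293
P = 836.3420; Macaulay duration = 6,909.5293 / 836.3420 = 8.26161 years.
Modified duration = D_Mac / (1 + y) = 8.26161 / 1.0625 = 7.77563 years.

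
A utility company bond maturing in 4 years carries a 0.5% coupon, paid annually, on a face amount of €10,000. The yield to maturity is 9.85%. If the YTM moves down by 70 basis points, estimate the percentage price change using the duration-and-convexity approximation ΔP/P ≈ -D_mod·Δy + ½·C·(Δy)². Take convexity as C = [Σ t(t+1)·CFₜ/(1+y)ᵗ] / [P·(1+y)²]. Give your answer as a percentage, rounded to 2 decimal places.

+2.57%

With y = 0.0985:
  t   CF        PV=CF/(1+0.0985)^t    t·PV        t(t+1)·PV
  1        50.00        45.5166        45.5166          91.0332
  2        50.00        41.4352        82.8705         248.6115
  3        50.00        37.7198       113.1595         452.6381
  4    10,050.00     6,901.8548    27,607.4191     138,037.0955
  Σ                  7,026.5265    27,848.9657     138,829.3782
P = 7,026.5265; D_Mac = 3.96340 yrs; D_mod = 3.60801 yrs; C = 16.37346.
Duration effect: -3.60801 × (-0.007) = +0.025256
Convexity effect: 0.5 × 16.37346 × (-0.007)² = +0.0004011
ΔP/P ≈ +0.025256 + 0.0004011 = +0.025657 = +2.5657%.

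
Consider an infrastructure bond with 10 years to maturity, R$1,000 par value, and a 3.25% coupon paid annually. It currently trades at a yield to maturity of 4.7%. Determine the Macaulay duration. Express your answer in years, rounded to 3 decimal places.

Periodic yield y = 0.047. Discount each cash flow and weight by its year:
  t   CF        PV=CF/(1+0.047)^t    t·PV
  1        32.50        31.0411        31.0411
  2        32.50        29.6476        59.2953
  3        32.50        28.3167        84.9502
  4        32.50        27.0456       108.1824
  5        32.50        25.8315       129.1576
  6        32.50        24.6719       148.0316
  7        32.50        23.5644       164.9509
  8        32.50        22.5066       180.0528
  9        32.50        21.4963       193.4665
  10    1,032.50       652.2638     6,522.6375
  Σ                    886.3855     7,621.7659
Price P = Σ PV = 886.3855.
Macaulay duration = Σ(t·PV) / P = 7,621.7659 / 886.3855 = 8.59870 years.

8.599 years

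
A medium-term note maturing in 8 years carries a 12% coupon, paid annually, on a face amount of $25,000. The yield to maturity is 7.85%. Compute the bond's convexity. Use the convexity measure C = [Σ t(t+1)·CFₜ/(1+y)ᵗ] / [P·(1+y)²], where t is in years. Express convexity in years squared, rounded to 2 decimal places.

39.83

With y = 0.0785:
  t   CF        PV=CF/(1+0.0785)^t    t·PV        t(t+1)·PV
  1     3,000.00     2,781.6412     2,781.6412       5,563.2823
  2     3,000.00     2,579.1759     5,158.3517      15,475.0552
  3     3,000.00     2,391.4473     7,174.3418      28,697.3670
  4     3,000.00     2,217.3827     8,869.5308      44,347.6542
  5     3,000.00     2,055.9877    10,279.9384      61,679.6303
  6     3,000.00     1,906.3400    11,438.0399      80,066.2795
  7     3,000.00     1,767.5846    12,373.0922      98,984.7375
  8    28,000.00    15,296.6678   122,373.3426   1,101,360.0833
  Σ                 30,996.2271   180,448.2786   1,436,174.0895
P = 30,996.2271.
Convexity = Σ t(t+1)·PV / [P·(1+y)²] = 1,436,174.0895 / (30,996.2271 × 1.163162) = 39.83437.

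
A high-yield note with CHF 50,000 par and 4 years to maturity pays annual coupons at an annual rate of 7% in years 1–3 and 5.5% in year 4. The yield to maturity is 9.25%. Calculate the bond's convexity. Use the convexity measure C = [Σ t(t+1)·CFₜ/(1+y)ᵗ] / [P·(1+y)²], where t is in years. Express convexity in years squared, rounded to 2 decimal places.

14.56

With y = 0.0925:
  t   CF        PV=CF/(1+0.0925)^t    t·PV        t(t+1)·PV
  1     3,500.00     3,203.6613     3,203.6613       6,407.3227
  2     3,500.00     2,932.4131     5,864.8262      17,594.4787
  3     3,500.00     2,684.1310     8,052.3930      32,209.5720
  4    52,750.00    37,028.5479   148,114.1917     740,570.9583
  Σ                 45,848.7534   165,235.0722     796,782.3316
P = 45,848.7534.
Convexity = Σ t(t+1)·PV / [P·(1+y)²] = 796,782.3316 / (45,848.7534 × 1.193556) = 14.56026.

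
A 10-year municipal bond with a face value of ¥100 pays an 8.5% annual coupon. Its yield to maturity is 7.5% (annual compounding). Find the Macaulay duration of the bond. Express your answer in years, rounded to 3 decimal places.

Periodic yield y = 0.075. Discount each cash flow and weight by its year:
  t   CF        PV=CF/(1+0.075)^t    t·PV
  1         8.50         7.9070         7.9070
  2         8.50         7.3553        14.7107
  3         8.50         6.8422        20.5265
  4         8.50         6.3648        25.4592
  5         8.50         5.9207        29.6037
  6         8.50         5.5077        33.0460
  7         8.50         5.1234        35.8639
  8         8.50         4.7660        38.1278
  9         8.50         4.4335        39.9011
  10      108.50        52.6435       526.4354
  Σ                    106.8641       771.5813
Price P = Σ PV = 106.8641.
Macaulay duration = Σ(t·PV) / P = 771.5813 / 106.8641 = 7.22021 years.

7.220 years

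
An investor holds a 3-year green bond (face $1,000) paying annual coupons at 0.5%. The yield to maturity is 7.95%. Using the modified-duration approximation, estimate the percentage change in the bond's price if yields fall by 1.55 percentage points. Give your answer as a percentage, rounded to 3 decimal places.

Periodic yield y = 0.0795. Modified duration first:
  t   CF        PV=CF/(1+0.0795)^t    t·PV
  1         5.00         4.6318         4.6318
  2         5.00         4.2907         8.5813
  3     1,005.00       798.9105     2,396.7315
  Σ                    807.8329     2,409.9446
P = 807.8329; D_Mac = 2.98322 yrs; D_mod = 2.98322/(1+0.0795) = 2.76352 yrs.
ΔP/P ≈ -D_mod · Δy = -2.76352 × (-0.0155) = +0.042835 = +4.2835%.

+4.283%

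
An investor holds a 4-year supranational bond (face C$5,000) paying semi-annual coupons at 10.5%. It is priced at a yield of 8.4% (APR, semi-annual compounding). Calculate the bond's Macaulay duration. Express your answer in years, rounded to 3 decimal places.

Periodic yield y = 0.042. Discount each cash flow and weight by its period:
  t   CF        PV=CF/(1+0.042)^t    t·PV
  1       262.50       251.9194       251.9194
  2       262.50       241.7652       483.5305
  3       262.50       232.0204       696.0612
  4       262.50       222.6683       890.6733
  5       262.50       213.6932     1,068.4660
  6       262.50       205.0799     1,230.4791
  7       262.50       196.8137     1,377.6957
  8     5,262.50     3,786.6081    30,292.8646
  Σ                  5,350.5682    36,291.6898
Price P = Σ PV = 5,350.5682.
Macaulay duration = Σ(t·PV) / P = 36,291.6898 / 5,350.5682 = 6.78277 half-year periods.
In years: 6.78277 / 2 = 3.39139 years.

3.391 years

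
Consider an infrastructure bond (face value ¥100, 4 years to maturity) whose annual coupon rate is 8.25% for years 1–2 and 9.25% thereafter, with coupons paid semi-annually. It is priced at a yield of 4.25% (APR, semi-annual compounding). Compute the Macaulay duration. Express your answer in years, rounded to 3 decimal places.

3.522 years

Periodic yield y = 0.02125. Discount each cash flow and weight by its period:
  t   CF        PV=CF/(1+0.02125)^t    t·PV
  1        4.125         4.0392         4.0392
  2        4.125         3.9551         7.9102
  3        4.125         3.8728        11.6185
  4        4.125         3.7922        15.1690
  5        4.625         4.1634        20.8172
  6        4.625         4.0768        24.4608
  7        4.625         3.9920        27.9438
  8      104.625        88.4258       707.4063
  Σ                    116.3173       819.3648
Price P = Σ PV = 116.3173.
Macaulay duration = Σ(t·PV) / P = 819.3648 / 116.3173 = 7.04422 half-year periods.
In years: 7.04422 / 2 = 3.52211 years.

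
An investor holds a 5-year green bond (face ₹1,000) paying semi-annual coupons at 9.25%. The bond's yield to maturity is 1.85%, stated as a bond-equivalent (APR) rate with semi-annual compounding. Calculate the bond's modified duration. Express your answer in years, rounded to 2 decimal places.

4.22 years

Periodic yield y = 0.00925. First find Macaulay duration:
  t   CF        PV=CF/(1+0.00925)^t    t·PV
  1        46.25        45.8261        45.8261
  2        46.25        45.4061        90.8122
  3        46.25        44.9899       134.9698
  4        46.25        44.5776       178.3104
  5        46.25        44.1690       220.8452
  6        46.25        43.7642       262.5853
  7        46.25        43.3631       303.5418
  8        46.25        42.9657       343.7254
  9        46.25        42.5719       383.1470
  10    1,046.25       954.2186     9,542.1863
  Σ                  1,351.8523    11,505.9495
P = 1,351.8523; Macaulay duration = 11,505.9495 / 1,351.8523 = 8.51125 half-year periods = 4.25562 years.
Modified duration = D_Mac / (1 + y) = 4.25562 / 1.00925 = 4.21662 years.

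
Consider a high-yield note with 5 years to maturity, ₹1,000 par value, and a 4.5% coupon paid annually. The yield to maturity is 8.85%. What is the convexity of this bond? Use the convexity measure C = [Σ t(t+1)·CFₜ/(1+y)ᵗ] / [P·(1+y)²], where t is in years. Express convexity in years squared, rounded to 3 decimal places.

22.252

With y = 0.0885:
  t   CF        PV=CF/(1+0.0885)^t    t·PV        t(t+1)·PV
  1        45.00        41.3413        41.3413          82.6826
  2        45.00        37.9801        75.9601         227.8804
  3        45.00        34.8921       104.6763         418.7053
  4        45.00        32.0552       128.2209         641.1044
  5     1,045.00       683.8709     3,419.3545      20,516.1270
  Σ                    830.1396     3,769.5531      21,886.4997
P = 830.1396.
Convexity = Σ t(t+1)·PV / [P·(1+y)²] = 21,886.4997 / (830.1396 × 1.184832) = 22.25196.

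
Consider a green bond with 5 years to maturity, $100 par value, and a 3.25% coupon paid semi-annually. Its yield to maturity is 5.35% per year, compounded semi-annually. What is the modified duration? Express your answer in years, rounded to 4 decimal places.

Periodic yield y = 0.02675. First find Macaulay duration:
  t   CF        PV=CF/(1+0.02675)^t    t·PV
  1        1.625         1.5827         1.5827
  2        1.625         1.5414         3.0829
  3        1.625         1.5013         4.5038
  4        1.625         1.4622         5.8486
  5        1.625         1.4241         7.1203
  6        1.625         1.3870         8.3218
  7        1.625         1.3508         9.4558
  8        1.625         1.3156        10.5251
  9        1.625         1.2814        11.5322
  10     101.625        78.0465       780.4650
  Σ                     90.8929       842.4382
P = 90.8929; Macaulay duration = 842.4382 / 90.8929 = 9.26847 half-year periods = 4.63424 years.
Modified duration = D_Mac / (1 + y) = 4.63424 / 1.02675 = 4.51350 years.

4.5135 years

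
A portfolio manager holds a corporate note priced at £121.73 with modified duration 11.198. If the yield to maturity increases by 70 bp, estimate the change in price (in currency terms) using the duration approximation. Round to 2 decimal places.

Duration approximation: ΔP/P ≈ -D_mod · Δy = -11.198 × (+0.007) = -0.078386.
ΔP ≈ 121.73 × (-0.078386) = -9.54192778.

-£9.54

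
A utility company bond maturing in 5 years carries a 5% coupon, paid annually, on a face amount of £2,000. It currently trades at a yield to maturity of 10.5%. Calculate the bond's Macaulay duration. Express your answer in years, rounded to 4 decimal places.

4.4818 years

Periodic yield y = 0.105. Discount each cash flow and weight by its year:
  t   CF        PV=CF/(1+0.105)^t    t·PV
  1       100.00        90.4977        90.4977
  2       100.00        81.8984       163.7968
  3       100.00        74.1162       222.3486
  4       100.00        67.0735       268.2939
  5     2,100.00     1,274.6998     6,373.4988
  Σ                  1,588.2856     7,118.4359
Price P = Σ PV = 1,588.2856.
Macaulay duration = Σ(t·PV) / P = 7,118.4359 / 1,588.2856 = 4.48184 years.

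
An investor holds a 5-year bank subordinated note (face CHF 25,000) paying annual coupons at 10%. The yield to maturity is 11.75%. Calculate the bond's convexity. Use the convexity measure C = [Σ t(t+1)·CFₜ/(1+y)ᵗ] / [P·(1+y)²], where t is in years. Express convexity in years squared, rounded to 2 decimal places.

18.59

With y = 0.1175:
  t   CF        PV=CF/(1+0.1175)^t    t·PV        t(t+1)·PV
  1     2,500.00     2,237.1365     2,237.1365       4,474.2729
  2     2,500.00     2,001.9118     4,003.8237      12,011.4710
  3     2,500.00     1,791.4200     5,374.2599      21,497.0397
  4     2,500.00     1,603.0604     6,412.2415      32,061.2077
  5    27,500.00    15,779.5653    78,897.8265     473,386.9588
  Σ                 23,413.0939    96,925.2881     543,430.9501
P = 23,413.0939.
Convexity = Σ t(t+1)·PV / [P·(1+y)²] = 543,430.9501 / (23,413.0939 × 1.248806) = 18.58620.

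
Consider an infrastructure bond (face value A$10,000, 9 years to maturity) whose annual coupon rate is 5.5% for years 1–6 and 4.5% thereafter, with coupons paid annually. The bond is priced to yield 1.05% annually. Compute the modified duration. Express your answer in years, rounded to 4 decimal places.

7.5275 years

Periodic yield y = 0.0105. First find Macaulay duration:
  t   CF        PV=CF/(1+0.0105)^t    t·PV
  1       550.00       544.2850       544.2850
  2       550.00       538.6294     1,077.2588
  3       550.00       533.0326     1,599.0977
  4       550.00       527.4939     2,109.9755
  5       550.00       522.0127     2,610.0637
  6       550.00       516.5886     3,099.5313
  7       450.00       418.2715     2,927.9006
  8       450.00       413.9253     3,311.4024
  9    10,450.00     9,512.3852    85,611.4670
  Σ                 13,526.6242   102,890.9820
P = 13,526.6242; Macaulay duration = 102,890.9820 / 13,526.6242 = 7.60655 years.
Modified duration = D_Mac / (1 + y) = 7.60655 / 1.0105 = 7.52751 years.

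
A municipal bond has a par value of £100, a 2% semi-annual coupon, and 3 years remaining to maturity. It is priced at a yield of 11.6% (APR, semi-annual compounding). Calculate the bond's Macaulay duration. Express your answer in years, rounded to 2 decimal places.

2.91 years

Periodic yield y = 0.058. Discount each cash flow and weight by its period:
  t   CF        PV=CF/(1+0.058)^t    t·PV
  1         1.00         0.9452         0.9452
  2         1.00         0.8934         1.7867
  3         1.00         0.8444         2.5332
  4         1.00         0.7981         3.1924
  5         1.00         0.7543         3.7717
  6       101.00        72.0124       432.0745
  Σ                     76.2478       444.3037
Price P = Σ PV = 76.2478.
Macaulay duration = Σ(t·PV) / P = 444.3037 / 76.2478 = 5.82710 half-year periods.
In years: 5.82710 / 2 = 2.91355 years.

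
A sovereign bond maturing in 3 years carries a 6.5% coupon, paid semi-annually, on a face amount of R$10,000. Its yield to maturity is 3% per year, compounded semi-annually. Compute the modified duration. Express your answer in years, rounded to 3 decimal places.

2.745 years

Periodic yield y = 0.015. First find Macaulay duration:
  t   CF        PV=CF/(1+0.015)^t    t·PV
  1       325.00       320.1970       320.1970
  2       325.00       315.4651       630.9301
  3       325.00       310.8030       932.4091
  4       325.00       306.2099     1,224.8395
  5       325.00       301.6846     1,508.4230
  6    10,325.00     9,442.6481    56,655.8888
  Σ                 10,997.0078    61,272.6876
P = 10,997.0078; Macaulay duration = 61,272.6876 / 10,997.0078 = 5.57176 half-year periods = 2.78588 years.
Modified duration = D_Mac / (1 + y) = 2.78588 / 1.015 = 2.74471 years.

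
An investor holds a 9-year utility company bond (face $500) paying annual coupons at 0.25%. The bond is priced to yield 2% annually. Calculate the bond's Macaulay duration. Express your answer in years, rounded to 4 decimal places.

8.9016 years

Periodic yield y = 0.02. Discount each cash flow and weight by its year:
  t   CF        PV=CF/(1+0.02)^t    t·PV
  1         1.25         1.2255         1.2255
  2         1.25         1.2015         2.4029
  3         1.25         1.1779         3.5337
  4         1.25         1.1548         4.6192
  5         1.25         1.1322         5.6608
  6         1.25         1.1100         6.6598
  7         1.25         1.0882         7.6174
  8         1.25         1.0669         8.5349
  9       501.25       419.4236     3,774.8122
  Σ                    428.5804     3,815.0664
Price P = Σ PV = 428.5804.
Macaulay duration = Σ(t·PV) / P = 3,815.0664 / 428.5804 = 8.90163 years.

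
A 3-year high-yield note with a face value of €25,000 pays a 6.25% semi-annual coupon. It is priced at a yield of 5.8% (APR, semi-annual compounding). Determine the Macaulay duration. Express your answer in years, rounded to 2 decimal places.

2.78 years

Periodic yield y = 0.029. Discount each cash flow and weight by its period:
  t   CF        PV=CF/(1+0.029)^t    t·PV
  1       781.25       759.2323       759.2323
  2       781.25       737.8350     1,475.6701
  3       781.25       717.0409     2,151.1226
  4       781.25       696.8327     2,787.3309
  5       781.25       677.1941     3,385.9704
  6    25,781.25    21,717.5946   130,305.5675
  Σ                 25,305.7296   140,864.8937
Price P = Σ PV = 25,305.7296.
Macaulay duration = Σ(t·PV) / P = 140,864.8937 / 25,305.7296 = 5.56652 half-year periods.
In years: 5.56652 / 2 = 2.78326 years.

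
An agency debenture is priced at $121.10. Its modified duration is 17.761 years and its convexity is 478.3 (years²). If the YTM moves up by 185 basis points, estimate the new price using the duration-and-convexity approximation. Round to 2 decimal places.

$91.22

Duration effect: -D_mod·Δy = -17.761 × (+0.0185) = -0.3285785
Convexity effect: ½·C·(Δy)² = 0.5 × 478.3 × (0.0185)² = +0.0818490875
ΔP/P ≈ -0.3285785 + 0.0818490875 = -0.2467294125
New price ≈ 121.10 × (1 - 0.2467294125) = 91.22106814625.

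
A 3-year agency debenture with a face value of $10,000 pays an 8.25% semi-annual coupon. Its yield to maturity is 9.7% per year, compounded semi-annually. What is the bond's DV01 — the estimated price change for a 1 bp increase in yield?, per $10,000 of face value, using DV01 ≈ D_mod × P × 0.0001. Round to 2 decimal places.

Periodic yield y = 0.0485.
  t   CF        PV=CF/(1+0.0485)^t    t·PV
  1       412.50       393.4192       393.4192
  2       412.50       375.2210       750.4419
  3       412.50       357.8645     1,073.5936
  4       412.50       341.3109     1,365.2438
  5       412.50       325.5231     1,627.6154
  6    10,412.50     7,836.9018    47,021.4109
  Σ                  9,630.2405    52,231.7247
P = 9,630.2405; D_Mac = 5.42372 half-year periods = 2.71186 yrs; D_mod = 2.58642 yrs.
DV01 ≈ 2.58642 × 9,630.2405 × 0.0001 = 2.490783.

$2.49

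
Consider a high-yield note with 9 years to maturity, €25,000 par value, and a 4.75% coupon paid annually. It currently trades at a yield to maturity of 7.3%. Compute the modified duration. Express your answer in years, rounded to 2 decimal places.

Periodic yield y = 0.073. First find Macaulay duration:
  t   CF        PV=CF/(1+0.073)^t    t·PV
  1     1,187.50     1,106.7102     1,106.7102
  2     1,187.50     1,031.4167     2,062.8335
  3     1,187.50       961.2458     2,883.7374
  4     1,187.50       895.8488     3,583.3953
  5     1,187.50       834.9011     4,174.5053
  6     1,187.50       778.0998     4,668.5986
  7     1,187.50       725.1629     5,076.1402
  8     1,187.50       675.8275     5,406.6198
  9    26,187.50    13,889.8176   125,008.3584
  Σ                 20,899.0303   153,970.8985
P = 20,899.0303; Macaulay duration = 153,970.8985 / 20,899.0303 = 7.36737 years.
Modified duration = D_Mac / (1 + y) = 7.36737 / 1.073 = 6.86614 years.

6.87 years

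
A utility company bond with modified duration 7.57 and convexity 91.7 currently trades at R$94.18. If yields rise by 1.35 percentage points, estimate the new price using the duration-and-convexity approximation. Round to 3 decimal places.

Duration effect: -D_mod·Δy = -7.57 × (+0.0135) = -0.102195
Convexity effect: ½·C·(Δy)² = 0.5 × 91.7 × (0.0135)² = +0.0083561625
ΔP/P ≈ -0.102195 + 0.0083561625 = -0.0938388375
New price ≈ 94.18 × (1 - 0.0938388375) = 85.34225828425.

R$85.342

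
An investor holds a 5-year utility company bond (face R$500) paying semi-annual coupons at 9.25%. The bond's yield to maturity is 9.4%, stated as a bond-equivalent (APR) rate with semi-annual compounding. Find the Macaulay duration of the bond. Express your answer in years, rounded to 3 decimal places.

4.111 years

Periodic yield y = 0.047. Discount each cash flow and weight by its period:
  t   CF        PV=CF/(1+0.047)^t    t·PV
  1       23.125        22.0869        22.0869
  2       23.125        21.0954        42.1909
  3       23.125        20.1485        60.4454
  4       23.125        19.2440        76.9759
  5       23.125        18.3801        91.9006
  6       23.125        17.5550       105.3302
  7       23.125        16.7670       117.3689
  8       23.125        16.0143       128.1145
  9       23.125        15.2954       137.6588
  10     523.125       330.4750     3,304.7504
  Σ                    497.0617     4,086.8225
Price P = Σ PV = 497.0617.
Macaulay duration = Σ(t·PV) / P = 4,086.8225 / 497.0617 = 8.22196 half-year periods.
In years: 8.22196 / 2 = 4.11098 years.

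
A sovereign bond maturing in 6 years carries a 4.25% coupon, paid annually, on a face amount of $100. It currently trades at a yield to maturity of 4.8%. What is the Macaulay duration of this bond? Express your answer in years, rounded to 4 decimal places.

Periodic yield y = 0.048. Discount each cash flow and weight by its year:
  t   CF        PV=CF/(1+0.048)^t    t·PV
  1         4.25         4.0553         4.0553
  2         4.25         3.8696         7.7392
  3         4.25         3.6924        11.0771
  4         4.25         3.5233        14.0930
  5         4.25         3.3619        16.8094
  6       104.25        78.6880       472.1278
  Σ                     97.1904       525.9019
Price P = Σ PV = 97.1904.
Macaulay duration = Σ(t·PV) / P = 525.9019 / 97.1904 = 5.41105 years.

5.4110 years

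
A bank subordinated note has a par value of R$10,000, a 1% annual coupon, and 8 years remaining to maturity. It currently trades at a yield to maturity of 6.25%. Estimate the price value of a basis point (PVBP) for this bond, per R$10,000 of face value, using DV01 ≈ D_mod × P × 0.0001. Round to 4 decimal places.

R$4.8779

Periodic yield y = 0.0625.
  t   CF        PV=CF/(1+0.0625)^t    t·PV
  1       100.00        94.1176        94.1176
  2       100.00        88.5813       177.1626
  3       100.00        83.3706       250.1119
  4       100.00        78.4665       313.8660
  5       100.00        73.8508       369.2541
  6       100.00        69.5067       417.0399
  7       100.00        65.4180       457.9262
  8    10,100.00     6,218.5605    49,748.4840
  Σ                  6,771.8721    51,827.9624
P = 6,771.8721; D_Mac = 7.65342 yrs; D_mod = 7.20322 yrs.
DV01 ≈ 7.20322 × 6,771.8721 × 0.0001 = 4.877926.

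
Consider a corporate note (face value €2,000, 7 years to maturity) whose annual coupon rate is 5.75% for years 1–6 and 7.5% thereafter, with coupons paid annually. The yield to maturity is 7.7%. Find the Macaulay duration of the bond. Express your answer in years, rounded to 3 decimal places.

5.902 years

Periodic yield y = 0.077. Discount each cash flow and weight by its year:
  t   CF        PV=CF/(1+0.077)^t    t·PV
  1       115.00       106.7781       106.7781
  2       115.00        99.1440       198.2880
  3       115.00        92.0557       276.1671
  4       115.00        85.4742       341.8968
  5       115.00        79.3632       396.8161
  6       115.00        73.6892       442.1350
  7     2,150.00     1,279.1708     8,954.1956
  Σ                  1,815.6752    10,716.2767
Price P = Σ PV = 1,815.6752.
Macaulay duration = Σ(t·PV) / P = 10,716.2767 / 1,815.6752 = 5.90209 years.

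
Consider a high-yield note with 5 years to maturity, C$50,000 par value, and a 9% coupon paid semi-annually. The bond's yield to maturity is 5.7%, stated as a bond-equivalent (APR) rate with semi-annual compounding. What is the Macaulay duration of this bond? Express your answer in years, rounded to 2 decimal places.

4.20 years

Periodic yield y = 0.0285. Discount each cash flow and weight by its period:
  t   CF        PV=CF/(1+0.0285)^t    t·PV
  1     2,250.00     2,187.6519     2,187.6519
  2     2,250.00     2,127.0315     4,254.0630
  3     2,250.00     2,068.0909     6,204.2728
  4     2,250.00     2,010.7836     8,043.1344
  5     2,250.00     1,955.0643     9,775.3213
  6     2,250.00     1,900.8889    11,405.3336
  7     2,250.00     1,848.2148    12,937.5037
  8     2,250.00     1,797.0003    14,376.0024
  9     2,250.00     1,747.2050    15,724.8446
  10   52,250.00    39,449.6664   394,496.6635
  Σ                 57,091.5976   479,404.7913
Price P = Σ PV = 57,091.5976.
Macaulay duration = Σ(t·PV) / P = 479,404.7913 / 57,091.5976 = 8.39712 half-year periods.
In years: 8.39712 / 2 = 4.19856 years.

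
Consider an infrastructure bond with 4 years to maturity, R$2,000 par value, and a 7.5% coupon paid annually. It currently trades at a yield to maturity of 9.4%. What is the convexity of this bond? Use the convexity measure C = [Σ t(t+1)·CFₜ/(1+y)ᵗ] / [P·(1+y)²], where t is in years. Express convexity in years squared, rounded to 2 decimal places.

With y = 0.094:
  t   CF        PV=CF/(1+0.094)^t    t·PV        t(t+1)·PV
  1       150.00       137.1115       137.1115         274.2230
  2       150.00       125.3305       250.6609         751.9827
  3       150.00       114.5617       343.6850       1,374.7399
  4     2,150.00     1,500.9602     6,003.8407      30,019.2037
  Σ                  1,877.9638     6,735.2981      32,420.1494
P = 1,877.9638.
Convexity = Σ t(t+1)·PV / [P·(1+y)²] = 32,420.1494 / (1,877.9638 × 1.196836) = 14.42425.

14.42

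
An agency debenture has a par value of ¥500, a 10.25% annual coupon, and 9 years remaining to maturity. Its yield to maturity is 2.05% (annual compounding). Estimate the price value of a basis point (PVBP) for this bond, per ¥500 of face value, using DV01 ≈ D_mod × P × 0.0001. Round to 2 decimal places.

Periodic yield y = 0.0205.
  t   CF        PV=CF/(1+0.0205)^t    t·PV
  1        51.25        50.2205        50.2205
  2        51.25        49.2116        98.4233
  3        51.25        48.2231       144.6692
  4        51.25        47.2544       189.0174
  5        51.25        46.3051       231.5255
  6        51.25        45.3749       272.2495
  7        51.25        44.4634       311.2439
  8        51.25        43.5702       348.5618
  9       551.25       459.2313     4,133.0821
  Σ                    833.8545     5,778.9931
P = 833.8545; D_Mac = 6.93046 yrs; D_mod = 6.79124 yrs.
DV01 ≈ 6.79124 × 833.8545 × 0.0001 = 0.566290.

¥0.57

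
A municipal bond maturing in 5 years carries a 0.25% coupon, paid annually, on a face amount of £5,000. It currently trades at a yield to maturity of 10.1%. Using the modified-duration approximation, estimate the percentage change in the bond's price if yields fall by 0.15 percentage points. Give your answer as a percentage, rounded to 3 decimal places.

Periodic yield y = 0.101. Modified duration first:
  t   CF        PV=CF/(1+0.101)^t    t·PV
  1        12.50        11.3533        11.3533
  2        12.50        10.3118        20.6236
  3        12.50         9.3659        28.0976
  4        12.50         8.5067        34.0268
  5     5,012.50     3,098.2595    15,491.2975
  Σ                  3,137.7972    15,585.3989
P = 3,137.7972; D_Mac = 4.96699 yrs; D_mod = 4.96699/(1+0.101) = 4.51134 yrs.
ΔP/P ≈ -D_mod · Δy = -4.51134 × (-0.0015) = +0.006767 = +0.6767%.

+0.677%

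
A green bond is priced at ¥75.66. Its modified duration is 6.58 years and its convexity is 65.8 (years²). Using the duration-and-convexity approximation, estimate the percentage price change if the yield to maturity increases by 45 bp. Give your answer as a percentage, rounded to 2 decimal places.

-2.89%

Duration effect: -D_mod·Δy = -6.58 × (+0.0045) = -0.029610
Convexity effect: ½·C·(Δy)² = 0.5 × 65.8 × (0.0045)² = +0.000666225
ΔP/P ≈ -0.029610 + 0.000666225 = -0.028943775
= -2.8943775%.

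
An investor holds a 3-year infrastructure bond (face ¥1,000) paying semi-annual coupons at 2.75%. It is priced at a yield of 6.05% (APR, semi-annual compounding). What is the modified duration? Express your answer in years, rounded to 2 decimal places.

2.81 years

Periodic yield y = 0.03025. First find Macaulay duration:
  t   CF        PV=CF/(1+0.03025)^t    t·PV
  1        13.75        13.3463        13.3463
  2        13.75        12.9544        25.9088
  3        13.75        12.5740        37.7221
  4        13.75        12.2048        48.8194
  5        13.75        11.8465        59.2324
  6     1,013.75       847.7643     5,086.5858
  Σ                    910.6904     5,271.6149
P = 910.6904; Macaulay duration = 5,271.6149 / 910.6904 = 5.78859 half-year periods = 2.89430 years.
Modified duration = D_Mac / (1 + y) = 2.89430 / 1.03025 = 2.80931 years.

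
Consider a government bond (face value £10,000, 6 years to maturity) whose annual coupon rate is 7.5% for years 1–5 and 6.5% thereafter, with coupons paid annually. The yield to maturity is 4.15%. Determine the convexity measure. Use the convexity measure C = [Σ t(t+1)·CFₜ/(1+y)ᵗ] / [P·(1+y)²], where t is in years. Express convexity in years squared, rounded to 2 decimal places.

With y = 0.0415:
  t   CF        PV=CF/(1+0.0415)^t    t·PV        t(t+1)·PV
  1       750.00       720.1152       720.1152       1,440.2304
  2       750.00       691.4212     1,382.8425       4,148.5274
  3       750.00       663.8706     1,991.6118       7,966.4473
  4       750.00       637.4178     2,549.6711      12,748.3554
  5       750.00       612.0190     3,060.0949      18,360.5695
  6    10,650.00     8,344.3779    50,066.2672     350,463.8701
  Σ                 11,669.2217    59,770.6027     395,128.0001
P = 11,669.2217.
Convexity = Σ t(t+1)·PV / [P·(1+y)²] = 395,128.0001 / (11,669.2217 × 1.084722) = 31.21601.

31.22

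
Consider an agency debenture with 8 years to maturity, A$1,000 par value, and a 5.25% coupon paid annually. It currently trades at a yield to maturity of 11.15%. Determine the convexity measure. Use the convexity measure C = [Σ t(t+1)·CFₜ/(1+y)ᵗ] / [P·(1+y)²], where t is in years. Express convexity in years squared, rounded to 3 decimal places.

With y = 0.1115:
  t   CF        PV=CF/(1+0.1115)^t    t·PV        t(t+1)·PV
  1        52.50        47.2335        47.2335          94.4669
  2        52.50        42.4952        84.9905         254.9715
  3        52.50        38.2323       114.6970         458.7881
  4        52.50        34.3971       137.5883         687.9414
  5        52.50        30.9465       154.7327         928.3959
  6        52.50        27.8421       167.0528       1,169.3696
  7        52.50        25.0492       175.3441       1,402.7525
  8     1,052.50       451.8001     3,614.4012      32,529.6106
  Σ                    697.9961     4,496.0400      37,526.2965
P = 697.9961.
Convexity = Σ t(t+1)·PV / [P·(1+y)²] = 37,526.2965 / (697.9961 × 1.235432) = 43.51748.

43.517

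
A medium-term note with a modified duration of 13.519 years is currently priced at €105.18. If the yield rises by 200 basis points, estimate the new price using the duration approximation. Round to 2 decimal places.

€76.74

Duration approximation: ΔP/P ≈ -D_mod · Δy = -13.519 × (+0.02) = -0.270380.
New price ≈ 105.18 × (1 - 0.270380) = 76.7414316.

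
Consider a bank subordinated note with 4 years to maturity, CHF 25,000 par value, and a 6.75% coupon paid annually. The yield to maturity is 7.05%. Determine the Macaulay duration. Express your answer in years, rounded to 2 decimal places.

3.63 years

Periodic yield y = 0.0705. Discount each cash flow and weight by its year:
  t   CF        PV=CF/(1+0.0705)^t    t·PV
  1     1,687.50     1,576.3662     1,576.3662
  2     1,687.50     1,472.5513     2,945.1026
  3     1,687.50     1,375.5734     4,126.7202
  4    26,687.50    20,321.7548    81,287.0190
  Σ                 24,746.2456    89,935.2080
Price P = Σ PV = 24,746.2456.
Macaulay duration = Σ(t·PV) / P = 89,935.2080 / 24,746.2456 = 3.63430 years.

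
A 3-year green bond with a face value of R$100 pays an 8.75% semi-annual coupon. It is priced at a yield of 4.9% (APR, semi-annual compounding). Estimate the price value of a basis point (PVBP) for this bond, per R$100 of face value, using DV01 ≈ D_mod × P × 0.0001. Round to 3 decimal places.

R$0.029

Periodic yield y = 0.0245.
  t   CF        PV=CF/(1+0.0245)^t    t·PV
  1        4.375         4.2704         4.2704
  2        4.375         4.1683         8.3365
  3        4.375         4.0686        12.2057
  4        4.375         3.9713        15.8851
  5        4.375         3.8763        19.3815
  6      104.375        90.2661       541.5966
  Σ                    110.6209       601.6759
P = 110.6209; D_Mac = 5.43908 half-year periods = 2.71954 yrs; D_mod = 2.65450 yrs.
DV01 ≈ 2.65450 × 110.6209 × 0.0001 = 0.029364.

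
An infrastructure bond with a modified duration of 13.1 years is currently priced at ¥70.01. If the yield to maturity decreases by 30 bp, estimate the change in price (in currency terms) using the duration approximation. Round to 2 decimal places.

+¥2.75

Duration approximation: ΔP/P ≈ -D_mod · Δy = -13.1 × (-0.003) = +0.039300.
ΔP ≈ 70.01 × (+0.039300) = +2.751393.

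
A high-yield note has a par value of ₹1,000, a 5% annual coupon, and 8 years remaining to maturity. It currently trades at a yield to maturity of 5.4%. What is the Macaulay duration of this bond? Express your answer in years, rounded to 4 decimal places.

6.7681 years

Periodic yield y = 0.054. Discount each cash flow and weight by its year:
  t   CF        PV=CF/(1+0.054)^t    t·PV
  1        50.00        47.4383        47.4383
  2        50.00        45.0079        90.0158
  3        50.00        42.7020       128.1060
  4        50.00        40.5142       162.0569
  5        50.00        38.4385       192.1927
  6        50.00        36.4692       218.8153
  7        50.00        34.6008       242.2054
  8     1,050.00       689.3891     5,515.1128
  Σ                    974.5601     6,595.9432
Price P = Σ PV = 974.5601.
Macaulay duration = Σ(t·PV) / P = 6,595.9432 / 974.5601 = 6.76812 years.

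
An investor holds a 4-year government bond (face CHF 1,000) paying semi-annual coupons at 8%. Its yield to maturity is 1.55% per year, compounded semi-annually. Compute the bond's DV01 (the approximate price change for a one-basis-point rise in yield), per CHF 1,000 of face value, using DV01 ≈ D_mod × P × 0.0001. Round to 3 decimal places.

Periodic yield y = 0.00775.
  t   CF        PV=CF/(1+0.00775)^t    t·PV
  1        40.00        39.6924        39.6924
  2        40.00        39.3871        78.7743
  3        40.00        39.0842       117.2527
  4        40.00        38.7837       155.1346
  5        40.00        38.4854       192.4270
  6        40.00        38.1894       229.1366
  7        40.00        37.8957       265.2702
  8     1,040.00       977.7119     7,821.6949
  Σ                  1,249.2298     8,899.3826
P = 1,249.2298; D_Mac = 7.12390 half-year periods = 3.56195 yrs; D_mod = 3.53455 yrs.
DV01 ≈ 3.53455 × 1,249.2298 × 0.0001 = 0.441547.

CHF 0.442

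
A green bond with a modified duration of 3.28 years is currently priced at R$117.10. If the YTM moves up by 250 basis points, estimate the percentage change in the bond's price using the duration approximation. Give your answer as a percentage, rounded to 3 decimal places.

Duration approximation: ΔP/P ≈ -D_mod · Δy = -3.28 × (+0.025) = -0.082000.
As a percentage: -8.2000%.

-8.200%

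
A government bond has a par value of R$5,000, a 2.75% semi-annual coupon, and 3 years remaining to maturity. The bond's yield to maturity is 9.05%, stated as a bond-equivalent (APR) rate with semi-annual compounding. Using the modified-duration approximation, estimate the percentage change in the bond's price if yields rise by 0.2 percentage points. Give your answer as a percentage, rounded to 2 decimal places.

-0.55%

Periodic yield y = 0.04525. Modified duration first:
  t   CF        PV=CF/(1+0.04525)^t    t·PV
  1        68.75        65.7737        65.7737
  2        68.75        62.9263       125.8526
  3        68.75        60.2022       180.6065
  4        68.75        57.5960       230.3838
  5        68.75        55.1026       275.5128
  6     5,068.75     3,886.6892    23,320.1352
  Σ                  4,188.2900    24,198.2648
P = 4,188.2900; D_Mac = 5.77760 half-year periods = 2.88880 yrs; D_mod = 2.88880/(1+0.04525) = 2.76374 yrs.
ΔP/P ≈ -D_mod · Δy = -2.76374 × (+0.002) = -0.005527 = -0.5527%.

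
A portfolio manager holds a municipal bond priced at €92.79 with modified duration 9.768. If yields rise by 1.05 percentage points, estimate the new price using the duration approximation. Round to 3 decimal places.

Duration approximation: ΔP/P ≈ -D_mod · Δy = -9.768 × (+0.0105) = -0.102564.
New price ≈ 92.79 × (1 - 0.102564) = 83.27308644.

€83.273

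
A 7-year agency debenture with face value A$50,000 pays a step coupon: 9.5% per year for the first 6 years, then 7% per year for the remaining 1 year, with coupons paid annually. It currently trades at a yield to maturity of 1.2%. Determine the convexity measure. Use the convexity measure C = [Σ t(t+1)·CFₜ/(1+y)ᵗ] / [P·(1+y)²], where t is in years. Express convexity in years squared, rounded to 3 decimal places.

41.564

With y = 0.012:
  t   CF        PV=CF/(1+0.012)^t    t·PV        t(t+1)·PV
  1     4,750.00     4,693.6759     4,693.6759       9,387.3518
  2     4,750.00     4,638.0197     9,276.0393      27,828.1179
  3     4,750.00     4,583.0234    13,749.0701      54,996.2805
  4     4,750.00     4,528.6792    18,114.7169      90,573.5844
  5     4,750.00     4,474.9795    22,374.8973     134,249.3841
  6     4,750.00     4,421.9165    26,531.4988     185,720.4918
  7    53,500.00    49,214.1733   344,499.2133   2,755,993.7065
  Σ                 76,554.4674   439,239.1117   3,258,748.9170
P = 76,554.4674.
Convexity = Σ t(t+1)·PV / [P·(1+y)²] = 3,258,748.9170 / (76,554.4674 × 1.024144) = 41.56419.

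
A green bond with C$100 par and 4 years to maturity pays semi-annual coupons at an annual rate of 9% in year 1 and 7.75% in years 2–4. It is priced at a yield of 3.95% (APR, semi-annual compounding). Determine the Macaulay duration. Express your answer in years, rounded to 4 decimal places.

3.5212 years

Periodic yield y = 0.01975. Discount each cash flow and weight by its period:
  t   CF        PV=CF/(1+0.01975)^t    t·PV
  1        4.500         4.4128         4.4128
  2        4.500         4.3274         8.6548
  3        3.875         3.6542        10.9626
  4        3.875         3.5834        14.3337
  5        3.875         3.5140        17.5701
  6        3.875         3.4460        20.6757
  7        3.875         3.3792        23.6545
  8      103.875        88.8303       710.6427
  Σ                    115.1473       810.9068
Price P = Σ PV = 115.1473.
Macaulay duration = Σ(t·PV) / P = 810.9068 / 115.1473 = 7.04234 half-year periods.
In years: 7.04234 / 2 = 3.52117 years.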